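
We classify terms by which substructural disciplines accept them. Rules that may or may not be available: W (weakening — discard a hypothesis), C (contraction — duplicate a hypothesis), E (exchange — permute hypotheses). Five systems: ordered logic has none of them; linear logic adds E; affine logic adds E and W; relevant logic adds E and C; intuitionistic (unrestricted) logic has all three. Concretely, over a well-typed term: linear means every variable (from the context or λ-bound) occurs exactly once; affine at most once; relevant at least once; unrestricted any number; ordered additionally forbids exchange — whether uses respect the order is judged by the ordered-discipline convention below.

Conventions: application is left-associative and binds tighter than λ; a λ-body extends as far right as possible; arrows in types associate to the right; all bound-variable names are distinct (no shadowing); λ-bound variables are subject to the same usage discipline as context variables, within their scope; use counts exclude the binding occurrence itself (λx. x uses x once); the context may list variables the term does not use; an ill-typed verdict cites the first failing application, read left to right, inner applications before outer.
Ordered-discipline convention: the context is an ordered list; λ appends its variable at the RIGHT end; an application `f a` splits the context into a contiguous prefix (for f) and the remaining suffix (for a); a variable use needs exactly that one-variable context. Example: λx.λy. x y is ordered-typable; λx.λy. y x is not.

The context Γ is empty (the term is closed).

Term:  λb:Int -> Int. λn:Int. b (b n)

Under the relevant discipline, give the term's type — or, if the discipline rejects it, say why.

term : (Int -> Int) -> Int -> Int
counts: b [bound]: 2; n [bound]: 1
left-to-right use order: b, b, n
typing: ✓ — (Int -> Int) -> Int -> Int
all disciplines: ordered ✗, linear ✗, affine ✗, relevant ✓, unrestricted ✓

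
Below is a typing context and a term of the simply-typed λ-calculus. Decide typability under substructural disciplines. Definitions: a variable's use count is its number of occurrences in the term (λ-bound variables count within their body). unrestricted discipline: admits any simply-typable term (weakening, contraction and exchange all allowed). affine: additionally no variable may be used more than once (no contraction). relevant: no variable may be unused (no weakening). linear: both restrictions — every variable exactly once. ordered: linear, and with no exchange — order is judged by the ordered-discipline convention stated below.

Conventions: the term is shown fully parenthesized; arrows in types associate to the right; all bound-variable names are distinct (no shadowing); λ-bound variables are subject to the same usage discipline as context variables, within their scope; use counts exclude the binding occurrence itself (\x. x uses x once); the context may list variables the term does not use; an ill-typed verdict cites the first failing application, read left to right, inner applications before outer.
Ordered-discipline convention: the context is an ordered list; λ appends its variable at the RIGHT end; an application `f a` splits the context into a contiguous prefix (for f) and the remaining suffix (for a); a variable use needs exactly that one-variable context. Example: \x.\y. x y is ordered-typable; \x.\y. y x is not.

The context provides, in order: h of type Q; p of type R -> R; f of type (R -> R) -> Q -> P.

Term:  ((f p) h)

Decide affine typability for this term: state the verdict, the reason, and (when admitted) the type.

yes — h, p, f: no repeats, contraction unneeded; term : P
usage: h: 1; p: 1; f: 1
use order (left to right): f, p, h
typing: the term checks, with type P
all disciplines: ordered ✗; linear ✓; affine ✓; relevant ✓; unrestricted ✓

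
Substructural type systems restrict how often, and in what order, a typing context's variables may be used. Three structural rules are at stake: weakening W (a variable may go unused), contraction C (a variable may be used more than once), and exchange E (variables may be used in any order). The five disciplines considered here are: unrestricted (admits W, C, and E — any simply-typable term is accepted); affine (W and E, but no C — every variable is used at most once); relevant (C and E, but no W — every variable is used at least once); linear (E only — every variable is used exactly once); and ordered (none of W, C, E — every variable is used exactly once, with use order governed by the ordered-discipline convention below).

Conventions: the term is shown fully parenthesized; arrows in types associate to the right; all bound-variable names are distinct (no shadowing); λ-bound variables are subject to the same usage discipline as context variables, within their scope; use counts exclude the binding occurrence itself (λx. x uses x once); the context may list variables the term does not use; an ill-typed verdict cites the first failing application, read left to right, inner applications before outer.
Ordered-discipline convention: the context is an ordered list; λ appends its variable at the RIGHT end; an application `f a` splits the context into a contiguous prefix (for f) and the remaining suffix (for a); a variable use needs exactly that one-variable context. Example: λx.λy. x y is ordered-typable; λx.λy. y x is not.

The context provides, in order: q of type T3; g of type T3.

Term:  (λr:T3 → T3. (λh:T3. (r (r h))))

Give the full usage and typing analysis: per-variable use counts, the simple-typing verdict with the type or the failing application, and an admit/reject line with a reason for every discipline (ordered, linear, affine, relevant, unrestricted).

usage: q=0; g=0; r [bound]=2; h [bound]=1
use order (left to right): r, r, h
typing: the term checks, with type (T3 → T3) → T3 → T3
ordered: ✗, r ×2 used more than once (contraction); unused: q, g — weakening required
linear: ✗, r ×2 used more than once (contraction); unused: q, g — weakening required
affine: ✗, r ×2 used more than once (contraction)
relevant: ✗, unused: q, g — weakening required
unrestricted: ✓, well-typed at (T3 → T3) → T3 → T3; no restrictions here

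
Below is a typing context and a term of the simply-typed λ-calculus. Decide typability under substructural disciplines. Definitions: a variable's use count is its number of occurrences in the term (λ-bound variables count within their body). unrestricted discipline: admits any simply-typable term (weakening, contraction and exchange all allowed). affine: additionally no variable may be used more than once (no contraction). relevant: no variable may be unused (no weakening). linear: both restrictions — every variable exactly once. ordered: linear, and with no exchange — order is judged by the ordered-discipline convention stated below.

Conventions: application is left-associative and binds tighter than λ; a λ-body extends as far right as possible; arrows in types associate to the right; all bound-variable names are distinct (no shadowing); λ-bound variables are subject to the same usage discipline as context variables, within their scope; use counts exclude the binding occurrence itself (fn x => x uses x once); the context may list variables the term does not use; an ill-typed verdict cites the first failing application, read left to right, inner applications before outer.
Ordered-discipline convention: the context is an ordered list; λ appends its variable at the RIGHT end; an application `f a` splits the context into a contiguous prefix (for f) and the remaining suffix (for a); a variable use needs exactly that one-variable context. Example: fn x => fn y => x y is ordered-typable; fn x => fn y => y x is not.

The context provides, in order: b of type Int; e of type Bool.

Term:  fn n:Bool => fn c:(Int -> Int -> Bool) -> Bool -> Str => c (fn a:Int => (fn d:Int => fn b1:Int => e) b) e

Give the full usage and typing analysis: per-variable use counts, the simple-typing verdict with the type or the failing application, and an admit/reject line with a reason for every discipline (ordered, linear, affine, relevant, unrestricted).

variable uses: b ×1; e ×2; n [bound] ×0; c [bound] ×1; a [bound] ×0; d [bound] ×0; b1 [bound] ×0
left-to-right use order: c, e, b, e
typing: well-typed — term : Bool -> ((Int -> Int -> Bool) -> Bool -> Str) -> Str
ordered ✗ (repeated use of e ×2; needs weakening: n, a, d, b1 unused)
linear ✗ (repeated use of e ×2; needs weakening: n, a, d, b1 unused)
affine ✗ (repeated use of e ×2)
relevant ✗ (needs weakening: n, a, d, b1 unused)
unrestricted ✓ (typability at Bool -> ((Int -> Int -> Bool) -> Bool -> Str) -> Str is all that's needed)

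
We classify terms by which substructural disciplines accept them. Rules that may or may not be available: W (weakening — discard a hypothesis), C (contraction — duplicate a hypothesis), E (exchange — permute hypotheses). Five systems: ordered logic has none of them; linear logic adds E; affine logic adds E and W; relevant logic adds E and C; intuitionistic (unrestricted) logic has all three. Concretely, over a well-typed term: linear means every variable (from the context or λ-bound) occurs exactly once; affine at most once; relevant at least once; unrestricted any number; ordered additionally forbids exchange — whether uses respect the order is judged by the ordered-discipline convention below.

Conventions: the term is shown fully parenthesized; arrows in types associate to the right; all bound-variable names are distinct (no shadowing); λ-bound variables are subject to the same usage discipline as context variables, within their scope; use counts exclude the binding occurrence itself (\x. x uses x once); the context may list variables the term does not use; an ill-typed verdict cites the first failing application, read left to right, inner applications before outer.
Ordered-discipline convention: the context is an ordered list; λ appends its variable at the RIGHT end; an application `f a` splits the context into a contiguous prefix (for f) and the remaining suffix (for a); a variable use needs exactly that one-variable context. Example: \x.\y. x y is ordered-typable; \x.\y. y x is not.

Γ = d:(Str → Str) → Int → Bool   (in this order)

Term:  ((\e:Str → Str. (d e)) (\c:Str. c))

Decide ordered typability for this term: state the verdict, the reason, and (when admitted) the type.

yes — single-use (d, e, c), ordered derivation ok; term : Int → Bool
use counts: d ×1, e (λ-bound) ×1, c (λ-bound) ×1
left-to-right use order: d, e, c
typing: ✓ — Int → Bool
all disciplines: ordered ✓, linear ✓, affine ✓, relevant ✓, unrestricted ✓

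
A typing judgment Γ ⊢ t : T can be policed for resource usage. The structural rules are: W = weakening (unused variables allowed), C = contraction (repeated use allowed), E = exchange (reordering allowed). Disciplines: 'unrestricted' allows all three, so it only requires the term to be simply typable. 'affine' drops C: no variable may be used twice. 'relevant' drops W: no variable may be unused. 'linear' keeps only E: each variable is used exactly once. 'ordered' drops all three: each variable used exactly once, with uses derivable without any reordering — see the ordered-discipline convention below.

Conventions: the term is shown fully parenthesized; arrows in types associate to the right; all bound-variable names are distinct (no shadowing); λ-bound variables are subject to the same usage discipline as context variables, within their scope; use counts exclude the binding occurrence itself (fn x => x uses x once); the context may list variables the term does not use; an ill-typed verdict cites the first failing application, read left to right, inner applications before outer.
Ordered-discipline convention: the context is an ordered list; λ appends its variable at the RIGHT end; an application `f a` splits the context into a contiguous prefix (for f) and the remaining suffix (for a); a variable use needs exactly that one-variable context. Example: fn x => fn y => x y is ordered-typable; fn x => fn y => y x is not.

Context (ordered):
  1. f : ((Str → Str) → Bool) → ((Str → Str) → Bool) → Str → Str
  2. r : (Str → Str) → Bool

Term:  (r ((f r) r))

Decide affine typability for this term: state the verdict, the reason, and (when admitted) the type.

no — needs contraction — r ×3
counts: f ×1, r ×3
left-to-right use order: r, f, r, r
typing: well-typed at Bool
across the five disciplines: ordered ✗ · linear ✗ · affine ✗ · relevant ✓ · unrestricted ✓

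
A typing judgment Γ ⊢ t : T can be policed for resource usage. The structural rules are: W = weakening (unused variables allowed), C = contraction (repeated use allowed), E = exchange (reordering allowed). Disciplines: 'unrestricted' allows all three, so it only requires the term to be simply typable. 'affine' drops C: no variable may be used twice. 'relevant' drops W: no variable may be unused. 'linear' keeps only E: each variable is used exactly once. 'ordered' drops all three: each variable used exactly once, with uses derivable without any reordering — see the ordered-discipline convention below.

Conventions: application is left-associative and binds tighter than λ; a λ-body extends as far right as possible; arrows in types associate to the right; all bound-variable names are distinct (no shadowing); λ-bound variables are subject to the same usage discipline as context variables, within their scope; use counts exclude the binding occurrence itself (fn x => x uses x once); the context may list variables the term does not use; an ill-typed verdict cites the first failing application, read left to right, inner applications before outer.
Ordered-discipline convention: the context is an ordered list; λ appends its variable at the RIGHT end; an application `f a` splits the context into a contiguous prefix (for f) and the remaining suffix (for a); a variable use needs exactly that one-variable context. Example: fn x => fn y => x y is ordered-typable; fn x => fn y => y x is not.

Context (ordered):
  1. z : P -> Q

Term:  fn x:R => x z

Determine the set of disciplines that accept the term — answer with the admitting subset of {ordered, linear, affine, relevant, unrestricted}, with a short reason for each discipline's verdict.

admitted by: none
usage: z: 1×; x (λ-bound): 1×
uses in reading order: x, z
typing: ill-typed: applying a non-function (R)
ordered: ✗ — not simply typable
linear: ✗ — fails simple typing
affine: ✗ — a type mismatch blocks all five
relevant: ✗ — the type mismatch rejects it
unrestricted: ✗ — not simply typable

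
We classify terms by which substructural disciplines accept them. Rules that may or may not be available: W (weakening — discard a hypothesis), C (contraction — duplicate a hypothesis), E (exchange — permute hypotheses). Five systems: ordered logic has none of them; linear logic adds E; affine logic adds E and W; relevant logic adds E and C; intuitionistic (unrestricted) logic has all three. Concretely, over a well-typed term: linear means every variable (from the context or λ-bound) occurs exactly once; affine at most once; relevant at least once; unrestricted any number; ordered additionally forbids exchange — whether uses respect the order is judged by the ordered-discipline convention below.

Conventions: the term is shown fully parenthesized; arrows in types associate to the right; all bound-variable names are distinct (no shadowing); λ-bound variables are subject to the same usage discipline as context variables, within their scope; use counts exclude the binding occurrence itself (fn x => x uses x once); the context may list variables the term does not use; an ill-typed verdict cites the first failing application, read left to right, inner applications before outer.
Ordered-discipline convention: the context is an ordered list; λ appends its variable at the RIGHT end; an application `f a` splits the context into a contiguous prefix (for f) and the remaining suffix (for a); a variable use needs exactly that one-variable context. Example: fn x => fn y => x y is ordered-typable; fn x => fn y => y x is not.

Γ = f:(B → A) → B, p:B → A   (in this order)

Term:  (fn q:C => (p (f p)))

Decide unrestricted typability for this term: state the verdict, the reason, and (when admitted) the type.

yes — typability at C → A is all that's needed; term : C → A
use counts: f: 1×; p: 2×; q (bound): 0×
order of uses: p, f, p
typing: well-typed — term : C → A
summary: ordered ✗ | linear ✗ | affine ✗ | relevant ✗ | unrestricted ✓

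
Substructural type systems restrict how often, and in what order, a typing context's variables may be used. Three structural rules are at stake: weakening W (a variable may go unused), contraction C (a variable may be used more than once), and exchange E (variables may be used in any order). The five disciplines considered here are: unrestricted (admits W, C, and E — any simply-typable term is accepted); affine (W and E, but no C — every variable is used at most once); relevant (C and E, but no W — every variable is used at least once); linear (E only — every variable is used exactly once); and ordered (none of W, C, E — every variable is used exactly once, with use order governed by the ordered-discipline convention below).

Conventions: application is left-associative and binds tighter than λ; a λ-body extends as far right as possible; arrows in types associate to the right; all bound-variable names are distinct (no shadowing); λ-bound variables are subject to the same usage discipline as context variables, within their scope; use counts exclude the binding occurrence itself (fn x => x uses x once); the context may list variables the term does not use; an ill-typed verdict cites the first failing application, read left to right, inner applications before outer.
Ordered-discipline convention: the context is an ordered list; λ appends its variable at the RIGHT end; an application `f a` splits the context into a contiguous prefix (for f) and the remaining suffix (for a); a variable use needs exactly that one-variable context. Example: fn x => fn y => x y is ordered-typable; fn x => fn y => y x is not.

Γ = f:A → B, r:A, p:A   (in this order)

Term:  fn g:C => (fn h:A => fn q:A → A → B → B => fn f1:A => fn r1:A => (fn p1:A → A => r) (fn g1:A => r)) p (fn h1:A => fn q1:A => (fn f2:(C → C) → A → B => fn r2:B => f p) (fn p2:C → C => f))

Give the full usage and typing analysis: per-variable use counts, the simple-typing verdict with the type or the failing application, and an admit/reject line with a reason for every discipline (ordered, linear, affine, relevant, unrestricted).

use counts: f ×2; r ×2; p ×2; g (λ-bound) ×0; h (λ-bound) ×0; q (λ-bound) ×0; f1 (λ-bound) ×0; r1 (λ-bound) ×0; p1 (λ-bound) ×0; g1 (λ-bound) ×0; h1 (λ-bound) ×0; q1 (λ-bound) ×0; f2 (λ-bound) ×0; r2 (λ-bound) ×0; p2 (λ-bound) ×0
use order (left to right): r, r, p, f, p, f
typing: ✓ — C → A → A → A
ordered: ✗ — repeated use of f ×2, r ×2, p ×2; g, h, q, f1, r1, p1, g1, h1, q1, f2, r2, p2 left unused
linear: ✗ — repeated use of f ×2, r ×2, p ×2; g, h, q, f1, r1, p1, g1, h1, q1, f2, r2, p2 left unused
affine: ✗ — repeated use of f ×2, r ×2, p ×2
relevant: ✗ — g, h, q, f1, r1, p1, g1, h1, q1, f2, r2, p2 left unused
unrestricted: ✓ — typability at C → A → A → A is all that's needed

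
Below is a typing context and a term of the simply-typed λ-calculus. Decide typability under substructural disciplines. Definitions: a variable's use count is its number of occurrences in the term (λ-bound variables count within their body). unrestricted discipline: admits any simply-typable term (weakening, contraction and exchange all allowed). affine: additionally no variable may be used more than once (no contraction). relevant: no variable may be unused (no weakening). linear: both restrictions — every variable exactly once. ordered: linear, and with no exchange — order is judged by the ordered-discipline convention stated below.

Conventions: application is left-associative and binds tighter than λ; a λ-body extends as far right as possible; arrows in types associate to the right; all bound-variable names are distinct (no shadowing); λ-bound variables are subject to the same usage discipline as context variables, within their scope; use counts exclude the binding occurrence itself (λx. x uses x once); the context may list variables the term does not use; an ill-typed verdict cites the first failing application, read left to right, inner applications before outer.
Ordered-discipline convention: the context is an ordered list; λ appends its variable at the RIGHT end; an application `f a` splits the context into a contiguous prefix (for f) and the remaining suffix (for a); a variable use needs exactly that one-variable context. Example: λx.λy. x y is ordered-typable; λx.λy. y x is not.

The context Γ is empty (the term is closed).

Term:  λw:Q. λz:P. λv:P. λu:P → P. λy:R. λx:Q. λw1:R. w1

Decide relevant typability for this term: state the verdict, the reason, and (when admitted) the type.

no — unused: w, z, v, u, y, x — weakening required
counts: w (λ-bound) ×0, z (λ-bound) ×0, v (λ-bound) ×0, u (λ-bound) ×0, y (λ-bound) ×0, x (λ-bound) ×0, w1 (λ-bound) ×1
use order (left to right): w1
typing: well-typed at Q → P → P → (P → P) → R → Q → R → R
all disciplines: ordered ✗, linear ✗, affine ✓, relevant ✗, unrestricted ✓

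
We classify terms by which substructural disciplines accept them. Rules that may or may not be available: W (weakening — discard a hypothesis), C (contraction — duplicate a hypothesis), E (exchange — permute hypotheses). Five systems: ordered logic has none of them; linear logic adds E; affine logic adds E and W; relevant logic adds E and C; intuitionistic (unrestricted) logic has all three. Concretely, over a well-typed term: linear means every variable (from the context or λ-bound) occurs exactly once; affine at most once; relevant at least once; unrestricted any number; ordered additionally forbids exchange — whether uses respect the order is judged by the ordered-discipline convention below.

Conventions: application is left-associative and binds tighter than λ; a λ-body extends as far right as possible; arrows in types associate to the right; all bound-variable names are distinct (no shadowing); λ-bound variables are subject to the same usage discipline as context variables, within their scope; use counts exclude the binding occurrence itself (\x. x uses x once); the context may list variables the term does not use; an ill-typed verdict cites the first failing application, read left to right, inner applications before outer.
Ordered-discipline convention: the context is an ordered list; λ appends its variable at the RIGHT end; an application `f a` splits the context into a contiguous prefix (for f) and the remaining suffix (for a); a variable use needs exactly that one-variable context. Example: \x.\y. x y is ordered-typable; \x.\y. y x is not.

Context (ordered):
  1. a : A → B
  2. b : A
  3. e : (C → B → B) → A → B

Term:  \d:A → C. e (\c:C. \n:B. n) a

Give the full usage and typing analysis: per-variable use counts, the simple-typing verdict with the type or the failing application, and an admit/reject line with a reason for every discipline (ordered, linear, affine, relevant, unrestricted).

usage: a ×1, b ×0, e ×1, d [bound] ×0, c [bound] ×0, n [bound] ×1
use order (left to right): e, n, a
typing: ill-typed: argument of type A → B where A is required
ordered: ✗ — the type mismatch rejects it
linear: ✗ — not simply typable
affine: ✗ — fails simple typing
relevant: ✗ — a type mismatch blocks all five
unrestricted: ✗ — the type mismatch rejects it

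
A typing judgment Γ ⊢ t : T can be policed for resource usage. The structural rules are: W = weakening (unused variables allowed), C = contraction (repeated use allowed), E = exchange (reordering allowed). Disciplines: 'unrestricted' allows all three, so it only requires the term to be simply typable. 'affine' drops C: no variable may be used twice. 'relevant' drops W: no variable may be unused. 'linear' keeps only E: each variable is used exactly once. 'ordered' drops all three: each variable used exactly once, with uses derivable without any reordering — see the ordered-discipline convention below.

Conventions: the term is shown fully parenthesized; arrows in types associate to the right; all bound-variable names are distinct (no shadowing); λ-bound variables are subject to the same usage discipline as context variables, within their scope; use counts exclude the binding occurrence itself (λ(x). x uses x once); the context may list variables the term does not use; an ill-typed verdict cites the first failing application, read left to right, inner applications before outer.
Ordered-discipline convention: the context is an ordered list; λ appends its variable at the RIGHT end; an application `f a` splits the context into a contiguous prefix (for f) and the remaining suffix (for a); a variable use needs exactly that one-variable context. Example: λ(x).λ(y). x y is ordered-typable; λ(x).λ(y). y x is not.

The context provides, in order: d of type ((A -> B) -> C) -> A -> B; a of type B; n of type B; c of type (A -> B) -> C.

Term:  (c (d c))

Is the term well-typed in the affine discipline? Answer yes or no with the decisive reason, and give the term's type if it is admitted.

no — c ×2 used more than once (contraction)
use counts: d: 1×; a: 0×; n: 0×; c: 2×
left-to-right use order: c, d, c
typing: ✓ — C
across the five disciplines: ordered ✗ | linear ✗ | affine ✗ | relevant ✗ | unrestricted ✓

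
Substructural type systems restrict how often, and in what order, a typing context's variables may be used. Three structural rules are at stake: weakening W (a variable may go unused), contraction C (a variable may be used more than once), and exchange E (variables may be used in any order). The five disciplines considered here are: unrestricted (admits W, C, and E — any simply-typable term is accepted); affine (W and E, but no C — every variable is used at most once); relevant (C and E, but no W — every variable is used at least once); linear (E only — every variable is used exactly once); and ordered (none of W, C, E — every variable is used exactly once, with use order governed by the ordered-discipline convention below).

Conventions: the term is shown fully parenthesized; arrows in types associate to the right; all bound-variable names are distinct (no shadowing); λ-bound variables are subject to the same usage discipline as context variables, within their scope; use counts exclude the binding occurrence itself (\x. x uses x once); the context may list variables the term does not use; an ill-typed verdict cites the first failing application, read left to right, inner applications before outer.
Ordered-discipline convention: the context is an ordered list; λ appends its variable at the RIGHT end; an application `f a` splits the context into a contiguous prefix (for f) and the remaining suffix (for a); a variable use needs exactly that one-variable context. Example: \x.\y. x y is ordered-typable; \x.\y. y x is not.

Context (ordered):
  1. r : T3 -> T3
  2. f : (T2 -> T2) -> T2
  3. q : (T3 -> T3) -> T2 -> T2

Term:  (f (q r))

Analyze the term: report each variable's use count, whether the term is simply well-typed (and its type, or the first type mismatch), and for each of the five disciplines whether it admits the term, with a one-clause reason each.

usage: r=1, f=1, q=1
use order (left to right): f, q, r
typing: well-typed — term : T2
ordered ✗ (no ordered split (uses run f, q, r))
linear ✓ (r, f, q: one use apiece)
affine ✓ (no duplicate uses among r, f, q)
relevant ✓ (every one of r, f, q appears)
unrestricted ✓ (type-checks (T2) and nothing is barred)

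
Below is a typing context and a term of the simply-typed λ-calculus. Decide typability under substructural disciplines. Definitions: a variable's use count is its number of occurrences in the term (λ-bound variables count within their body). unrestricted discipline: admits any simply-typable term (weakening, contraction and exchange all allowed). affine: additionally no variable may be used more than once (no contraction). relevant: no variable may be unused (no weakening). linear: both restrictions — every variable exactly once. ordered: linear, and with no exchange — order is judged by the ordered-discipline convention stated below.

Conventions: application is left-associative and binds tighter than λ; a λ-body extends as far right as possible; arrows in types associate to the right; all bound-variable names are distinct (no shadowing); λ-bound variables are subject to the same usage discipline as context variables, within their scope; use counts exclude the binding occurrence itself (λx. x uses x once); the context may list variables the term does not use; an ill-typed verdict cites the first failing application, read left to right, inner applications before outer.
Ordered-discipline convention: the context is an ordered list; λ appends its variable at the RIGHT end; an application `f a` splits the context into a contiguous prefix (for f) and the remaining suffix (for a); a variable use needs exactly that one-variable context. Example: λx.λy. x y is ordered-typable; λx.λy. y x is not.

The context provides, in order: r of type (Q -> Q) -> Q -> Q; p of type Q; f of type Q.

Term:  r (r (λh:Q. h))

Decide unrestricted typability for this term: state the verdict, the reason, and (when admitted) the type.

yes — type-checks (Q -> Q) and nothing is barred; term : Q -> Q
counts: r: 2, p: 0, f: 0, h (bound): 1
uses in reading order: r, r, h
typing: ✓ — Q -> Q
per-discipline verdicts: ordered ✗ · linear ✗ · affine ✗ · relevant ✗ · unrestricted ✓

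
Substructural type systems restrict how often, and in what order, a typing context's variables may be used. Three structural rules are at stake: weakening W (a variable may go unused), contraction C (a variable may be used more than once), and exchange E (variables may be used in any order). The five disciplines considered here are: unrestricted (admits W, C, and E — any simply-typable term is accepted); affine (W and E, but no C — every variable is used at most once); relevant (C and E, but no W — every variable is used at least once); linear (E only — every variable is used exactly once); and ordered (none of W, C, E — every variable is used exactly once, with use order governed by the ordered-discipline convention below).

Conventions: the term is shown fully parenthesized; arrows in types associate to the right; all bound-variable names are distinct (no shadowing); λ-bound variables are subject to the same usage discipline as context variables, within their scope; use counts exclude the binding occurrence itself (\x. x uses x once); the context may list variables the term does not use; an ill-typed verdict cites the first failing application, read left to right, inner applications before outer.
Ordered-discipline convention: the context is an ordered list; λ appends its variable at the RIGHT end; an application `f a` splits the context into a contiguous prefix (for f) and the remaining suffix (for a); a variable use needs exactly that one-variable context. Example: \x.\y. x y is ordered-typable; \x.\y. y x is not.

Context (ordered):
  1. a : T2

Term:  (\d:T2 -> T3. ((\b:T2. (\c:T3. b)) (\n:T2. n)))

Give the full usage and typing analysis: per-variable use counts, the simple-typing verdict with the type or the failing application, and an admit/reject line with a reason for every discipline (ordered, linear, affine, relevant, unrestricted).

usage: a: 0, d (λ-bound): 0, b (λ-bound): 1, c (λ-bound): 0, n (λ-bound): 1
uses in reading order: b, n
typing: ill-typed: argument of type T2 -> T2 where T2 is required
ordered: ✗ — the type mismatch rejects it
linear: ✗ — not simply typable
affine: ✗ — fails simple typing
relevant: ✗ — a type mismatch blocks all five
unrestricted: ✗ — the type mismatch rejects it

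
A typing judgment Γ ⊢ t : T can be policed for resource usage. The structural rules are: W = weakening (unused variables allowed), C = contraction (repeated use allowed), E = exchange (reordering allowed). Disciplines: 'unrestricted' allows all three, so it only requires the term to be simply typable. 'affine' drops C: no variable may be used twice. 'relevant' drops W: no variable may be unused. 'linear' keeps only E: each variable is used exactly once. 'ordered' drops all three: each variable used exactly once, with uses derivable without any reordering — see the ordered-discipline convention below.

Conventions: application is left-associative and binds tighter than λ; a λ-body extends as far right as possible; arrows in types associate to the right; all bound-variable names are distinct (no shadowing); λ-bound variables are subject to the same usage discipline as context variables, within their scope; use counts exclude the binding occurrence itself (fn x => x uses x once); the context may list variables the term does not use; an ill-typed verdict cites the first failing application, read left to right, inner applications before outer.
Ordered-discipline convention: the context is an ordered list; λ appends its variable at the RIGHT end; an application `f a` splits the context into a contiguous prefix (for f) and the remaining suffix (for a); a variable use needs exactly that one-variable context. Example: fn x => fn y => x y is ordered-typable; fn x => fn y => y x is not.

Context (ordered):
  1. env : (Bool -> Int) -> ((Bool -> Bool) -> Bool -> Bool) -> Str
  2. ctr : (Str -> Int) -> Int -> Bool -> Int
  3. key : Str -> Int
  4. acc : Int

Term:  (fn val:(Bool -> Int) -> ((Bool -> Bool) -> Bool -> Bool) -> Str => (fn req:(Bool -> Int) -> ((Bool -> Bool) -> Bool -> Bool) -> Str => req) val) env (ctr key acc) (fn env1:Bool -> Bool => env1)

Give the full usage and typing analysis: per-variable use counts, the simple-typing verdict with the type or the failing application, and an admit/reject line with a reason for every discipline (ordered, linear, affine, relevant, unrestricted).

variable uses: env: 1×, ctr: 1×, key: 1×, acc: 1×, val (bound): 1×, req (bound): 1×, env1 (bound): 1×
use order (left to right): req, val, env, ctr, key, acc, env1
typing: the term checks, with type Str
ordered ✓ (env, ctr, key, acc, val, req, env1: once each, no exchange needed)
linear ✓ (each of env, ctr, key, acc, val, req, env1 used exactly once)
affine ✓ (env, ctr, key, acc, val, req, env1: no repeats, contraction unneeded)
relevant ✓ (at least one use each (env, ctr, key, acc, val, req, env1))
unrestricted ✓ (well-typed at Str; no restrictions here)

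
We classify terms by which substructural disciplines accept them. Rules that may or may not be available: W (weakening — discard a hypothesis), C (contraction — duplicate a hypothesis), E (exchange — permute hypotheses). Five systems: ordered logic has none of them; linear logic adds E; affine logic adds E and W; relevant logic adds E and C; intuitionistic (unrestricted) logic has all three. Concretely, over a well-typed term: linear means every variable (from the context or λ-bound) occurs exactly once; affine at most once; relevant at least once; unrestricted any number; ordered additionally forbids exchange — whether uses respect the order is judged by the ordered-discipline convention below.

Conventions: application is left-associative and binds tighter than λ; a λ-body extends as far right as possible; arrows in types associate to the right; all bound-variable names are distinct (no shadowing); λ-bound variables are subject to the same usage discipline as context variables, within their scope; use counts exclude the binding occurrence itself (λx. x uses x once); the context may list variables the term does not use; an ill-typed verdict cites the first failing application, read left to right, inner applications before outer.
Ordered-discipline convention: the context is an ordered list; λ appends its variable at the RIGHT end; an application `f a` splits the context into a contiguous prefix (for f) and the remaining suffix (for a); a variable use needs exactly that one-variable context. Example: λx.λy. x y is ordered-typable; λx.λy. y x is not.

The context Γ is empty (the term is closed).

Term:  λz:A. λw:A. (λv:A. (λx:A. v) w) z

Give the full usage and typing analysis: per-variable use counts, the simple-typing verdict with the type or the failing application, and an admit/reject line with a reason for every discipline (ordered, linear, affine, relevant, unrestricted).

use counts: z [bound]=1, w [bound]=1, v [bound]=1, x [bound]=0
left-to-right use order: v, w, z
typing: well-typed at A -> A -> A
ordered: ✗, x never used (weakening)
linear: ✗, x never used (weakening)
affine: ✓, z, w, v, x: no repeats, contraction unneeded
relevant: ✗, x never used (weakening)
unrestricted: ✓, well-typed at A -> A -> A; no restrictions here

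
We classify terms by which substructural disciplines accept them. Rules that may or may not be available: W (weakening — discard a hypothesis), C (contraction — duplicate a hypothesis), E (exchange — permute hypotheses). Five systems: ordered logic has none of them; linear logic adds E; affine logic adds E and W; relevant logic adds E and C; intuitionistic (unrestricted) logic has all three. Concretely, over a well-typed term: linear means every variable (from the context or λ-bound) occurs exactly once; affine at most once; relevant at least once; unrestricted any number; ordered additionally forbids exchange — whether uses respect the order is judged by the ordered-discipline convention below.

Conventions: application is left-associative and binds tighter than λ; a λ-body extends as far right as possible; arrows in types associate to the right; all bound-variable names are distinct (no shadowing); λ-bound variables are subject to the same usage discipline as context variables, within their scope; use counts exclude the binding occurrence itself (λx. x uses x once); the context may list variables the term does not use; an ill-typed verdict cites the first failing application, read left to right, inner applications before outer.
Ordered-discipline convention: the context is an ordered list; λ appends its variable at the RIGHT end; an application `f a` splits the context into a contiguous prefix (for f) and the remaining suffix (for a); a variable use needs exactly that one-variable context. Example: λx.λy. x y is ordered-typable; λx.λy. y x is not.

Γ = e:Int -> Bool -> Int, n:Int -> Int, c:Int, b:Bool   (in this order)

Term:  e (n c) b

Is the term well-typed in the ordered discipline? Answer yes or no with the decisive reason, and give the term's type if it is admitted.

yes — e, n, c, b: once each, no exchange needed; term : Int
variable uses: e: 1, n: 1, c: 1, b: 1
use order (left to right): e, n, c, b
typing: the term checks, with type Int
across the five disciplines: ordered ✓ · linear ✓ · affine ✓ · relevant ✓ · unrestricted ✓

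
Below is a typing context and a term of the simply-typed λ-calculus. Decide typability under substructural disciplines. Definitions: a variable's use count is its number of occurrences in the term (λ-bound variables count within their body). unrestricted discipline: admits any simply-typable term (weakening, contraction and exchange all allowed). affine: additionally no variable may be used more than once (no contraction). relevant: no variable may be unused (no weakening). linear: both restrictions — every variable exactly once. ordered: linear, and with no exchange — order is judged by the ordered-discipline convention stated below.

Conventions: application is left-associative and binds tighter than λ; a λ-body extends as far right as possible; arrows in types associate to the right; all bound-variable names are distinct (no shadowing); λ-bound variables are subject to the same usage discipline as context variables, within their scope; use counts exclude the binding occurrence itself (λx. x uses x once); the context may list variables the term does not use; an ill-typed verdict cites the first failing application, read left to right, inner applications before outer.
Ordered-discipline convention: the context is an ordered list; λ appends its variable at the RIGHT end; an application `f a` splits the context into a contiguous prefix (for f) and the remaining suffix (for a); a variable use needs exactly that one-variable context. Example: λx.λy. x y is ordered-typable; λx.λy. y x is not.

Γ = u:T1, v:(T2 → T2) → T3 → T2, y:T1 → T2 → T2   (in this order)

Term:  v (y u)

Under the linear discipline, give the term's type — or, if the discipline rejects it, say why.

term : T3 → T2
counts: u: 1, v: 1, y: 1
uses in reading order: v, y, u
typing: ✓ — T3 → T2
all disciplines: ordered ✗; linear ✓; affine ✓; relevant ✓; unrestricted ✓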